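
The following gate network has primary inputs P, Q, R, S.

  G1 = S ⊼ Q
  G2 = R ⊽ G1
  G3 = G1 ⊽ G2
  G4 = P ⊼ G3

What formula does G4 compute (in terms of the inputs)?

P ⊼ ((S ⊼ Q) ⊽ (R ⊽ (S ⊼ Q)))

G1 = S ⊼ Q
G2 = R ⊽ G1 = R ⊽ (S ⊼ Q)
G3 = G1 ⊽ G2 = (S ⊼ Q) ⊽ (R ⊽ (S ⊼ Q))
G4 = P ⊼ G3 = P ⊼ ((S ⊼ Q) ⊽ (R ⊽ (S ⊼ Q)))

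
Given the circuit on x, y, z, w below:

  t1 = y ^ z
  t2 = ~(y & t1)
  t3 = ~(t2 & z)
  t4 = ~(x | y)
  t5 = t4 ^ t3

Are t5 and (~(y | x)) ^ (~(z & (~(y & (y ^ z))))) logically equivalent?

t1 = y ^ z
t2 = ~(y & t1) = ~(y & (y ^ z))
t3 = ~(t2 & z) = ~((~(y & (y ^ z))) & z)
t4 = ~(x | y)
t5 = t4 ^ t3 = (~(x | y)) ^ (~((~(y & (y ^ z))) & z))
At x=0, y=0, z=0, w=0: circuit gives 0, formula gives 0.
At x=0, y=0, z=1, w=0: circuit gives 1, formula gives 1.
Agrees on all 16 inputs.

Yes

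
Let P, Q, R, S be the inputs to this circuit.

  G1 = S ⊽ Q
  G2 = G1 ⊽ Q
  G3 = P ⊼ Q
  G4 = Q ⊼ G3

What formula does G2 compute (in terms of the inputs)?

G1 = S ⊽ Q
G2 = G1 ⊽ Q = (S ⊽ Q) ⊽ Q

(S ⊽ Q) ⊽ Q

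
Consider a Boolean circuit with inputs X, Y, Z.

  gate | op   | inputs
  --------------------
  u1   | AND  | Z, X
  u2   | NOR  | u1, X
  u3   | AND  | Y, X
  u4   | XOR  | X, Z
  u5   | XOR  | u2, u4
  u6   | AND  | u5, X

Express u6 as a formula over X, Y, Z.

u1 = Z AND X
u2 = u1 NOR X = (Z AND X) NOR X
u4 = X XOR Z
u5 = u2 XOR u4 = ((Z AND X) NOR X) XOR (X XOR Z)
u6 = u5 AND X = (((Z AND X) NOR X) XOR (X XOR Z)) AND X

(((Z AND X) NOR X) XOR (X XOR Z)) AND X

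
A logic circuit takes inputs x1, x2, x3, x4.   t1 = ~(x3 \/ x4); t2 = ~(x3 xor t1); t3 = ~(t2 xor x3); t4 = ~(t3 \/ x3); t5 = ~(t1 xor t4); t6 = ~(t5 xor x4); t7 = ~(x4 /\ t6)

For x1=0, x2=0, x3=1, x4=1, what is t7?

0

t1 = ~(1 \/ 1) = 0
t2 = ~(1 xor 0) = 0
t3 = ~(0 xor 1) = 0
t4 = ~(0 \/ 1) = 0
t5 = ~(0 xor 0) = 1
t6 = ~(1 xor 1) = 1
t7 = ~(1 /\ 1) = 0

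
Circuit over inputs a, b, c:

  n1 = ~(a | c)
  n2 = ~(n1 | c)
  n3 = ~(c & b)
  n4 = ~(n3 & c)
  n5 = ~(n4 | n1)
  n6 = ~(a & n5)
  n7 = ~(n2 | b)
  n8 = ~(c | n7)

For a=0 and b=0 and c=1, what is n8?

0

n1 = ~(0 | 1) = 0
n2 = ~(0 | 1) = 0
n7 = ~(0 | 0) = 1
n8 = ~(1 | 1) = 0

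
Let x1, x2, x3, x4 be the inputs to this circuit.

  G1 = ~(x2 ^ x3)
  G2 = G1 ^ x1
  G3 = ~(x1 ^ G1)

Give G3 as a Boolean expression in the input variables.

~(x1 ^ (~(x2 ^ x3)))

G1 = ~(x2 ^ x3)
G3 = ~(x1 ^ G1) = ~(x1 ^ (~(x2 ^ x3)))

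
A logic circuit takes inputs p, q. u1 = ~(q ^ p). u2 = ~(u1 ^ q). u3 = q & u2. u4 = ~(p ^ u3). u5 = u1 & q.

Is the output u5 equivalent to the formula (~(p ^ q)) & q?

Yes

u1 = ~(q ^ p)
u5 = u1 & q = (~(q ^ p)) & q
At p=0, q=0: circuit gives 0, formula gives 0.
At p=1, q=1: circuit gives 1, formula gives 1.
Agrees on all 4 inputs.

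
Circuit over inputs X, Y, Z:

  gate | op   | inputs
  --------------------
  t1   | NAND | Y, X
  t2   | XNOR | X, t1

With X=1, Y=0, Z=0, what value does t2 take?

1

t1 = 0 NAND 1 = 1
t2 = 1 XNOR 1 = 1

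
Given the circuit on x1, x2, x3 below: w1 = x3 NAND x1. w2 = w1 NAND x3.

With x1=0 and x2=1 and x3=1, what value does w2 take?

0

w1 = 1 NAND 0 = 1
w2 = 1 NAND 1 = 0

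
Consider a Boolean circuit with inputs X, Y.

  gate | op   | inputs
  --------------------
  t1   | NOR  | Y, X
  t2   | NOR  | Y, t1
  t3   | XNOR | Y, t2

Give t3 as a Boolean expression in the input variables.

t1 = Y NOR X
t2 = Y NOR t1 = Y NOR (Y NOR X)
t3 = Y XNOR t2 = Y XNOR (Y NOR (Y NOR X))

Y XNOR (Y NOR (Y NOR X))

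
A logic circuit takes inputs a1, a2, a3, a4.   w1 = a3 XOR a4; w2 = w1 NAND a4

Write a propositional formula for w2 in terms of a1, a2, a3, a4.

(a3 XOR a4) NAND a4

w1 = a3 XOR a4
w2 = w1 NAND a4 = (a3 XOR a4) NAND a4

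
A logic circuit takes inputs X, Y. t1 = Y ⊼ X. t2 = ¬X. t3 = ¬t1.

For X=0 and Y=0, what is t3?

0

t1 = 0 ⊼ 0 = 1
t3 = ¬1 = 0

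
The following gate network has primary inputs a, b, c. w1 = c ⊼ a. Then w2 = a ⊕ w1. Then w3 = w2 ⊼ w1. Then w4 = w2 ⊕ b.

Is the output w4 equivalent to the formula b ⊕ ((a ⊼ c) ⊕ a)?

w1 = c ⊼ a
w2 = a ⊕ w1 = a ⊕ (c ⊼ a)
w4 = w2 ⊕ b = (a ⊕ (c ⊼ a)) ⊕ b
At a=0, b=1, c=0: circuit gives 0, formula gives 0.
At a=0, b=0, c=0: circuit gives 1, formula gives 1.
Agrees on all 8 inputs.

Yes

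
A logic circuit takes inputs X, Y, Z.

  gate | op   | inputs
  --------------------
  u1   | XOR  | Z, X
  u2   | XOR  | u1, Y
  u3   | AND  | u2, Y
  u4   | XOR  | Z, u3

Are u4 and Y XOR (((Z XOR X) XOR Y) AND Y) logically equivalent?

u1 = Z XOR X
u2 = u1 XOR Y = (Z XOR X) XOR Y
u3 = u2 AND Y = ((Z XOR X) XOR Y) AND Y
u4 = Z XOR u3 = Z XOR (((Z XOR X) XOR Y) AND Y)
At X=0, Y=0, Z=1: circuit gives 1, formula gives 0.

No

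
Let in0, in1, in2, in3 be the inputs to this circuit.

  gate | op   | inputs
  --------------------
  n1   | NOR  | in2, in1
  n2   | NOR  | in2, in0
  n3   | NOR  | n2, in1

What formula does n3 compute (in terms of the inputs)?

n2 = in2 NOR in0
n3 = n2 NOR in1 = (in2 NOR in0) NOR in1

(in2 NOR in0) NOR in1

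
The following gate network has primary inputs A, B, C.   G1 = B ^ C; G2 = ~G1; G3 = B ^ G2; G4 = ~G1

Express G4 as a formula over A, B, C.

~(B ^ C)

G1 = B ^ C
G4 = ~G1 = ~(B ^ C)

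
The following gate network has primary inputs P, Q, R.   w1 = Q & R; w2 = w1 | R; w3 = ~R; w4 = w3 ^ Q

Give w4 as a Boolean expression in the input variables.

w3 = ~R
w4 = w3 ^ Q = ~R ^ Q

~R ^ Q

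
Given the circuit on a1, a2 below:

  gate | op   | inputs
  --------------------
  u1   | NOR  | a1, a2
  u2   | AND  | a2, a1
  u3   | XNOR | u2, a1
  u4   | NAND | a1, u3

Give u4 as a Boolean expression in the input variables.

a1 NAND ((a2 AND a1) XNOR a1)

u2 = a2 AND a1
u3 = u2 XNOR a1 = (a2 AND a1) XNOR a1
u4 = a1 NAND u3 = a1 NAND ((a2 AND a1) XNOR a1)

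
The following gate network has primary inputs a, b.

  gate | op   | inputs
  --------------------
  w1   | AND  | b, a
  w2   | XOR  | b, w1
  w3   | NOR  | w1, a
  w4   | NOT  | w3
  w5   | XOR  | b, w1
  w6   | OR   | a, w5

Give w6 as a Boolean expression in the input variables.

w1 = b AND a
w5 = b XOR w1 = b XOR (b AND a)
w6 = a OR w5 = a OR (b XOR (b AND a))

a OR (b XOR (b AND a))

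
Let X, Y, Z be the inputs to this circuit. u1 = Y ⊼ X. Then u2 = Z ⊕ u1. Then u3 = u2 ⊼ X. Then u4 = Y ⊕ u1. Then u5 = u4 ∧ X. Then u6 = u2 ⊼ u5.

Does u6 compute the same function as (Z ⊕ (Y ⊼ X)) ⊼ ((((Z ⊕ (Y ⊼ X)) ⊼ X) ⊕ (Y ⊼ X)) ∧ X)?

No

u1 = Y ⊼ X
u2 = Z ⊕ u1 = Z ⊕ (Y ⊼ X)
u4 = Y ⊕ u1 = Y ⊕ (Y ⊼ X)
u5 = u4 ∧ X = (Y ⊕ (Y ⊼ X)) ∧ X
u6 = u2 ⊼ u5 = (Z ⊕ (Y ⊼ X)) ⊼ ((Y ⊕ (Y ⊼ X)) ∧ X)
At X=1, Y=1, Z=1: circuit gives 0, formula gives 1.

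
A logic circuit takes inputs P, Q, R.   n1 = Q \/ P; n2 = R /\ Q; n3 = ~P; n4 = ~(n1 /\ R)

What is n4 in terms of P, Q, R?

~((Q \/ P) /\ R)

n1 = Q \/ P
n4 = ~(n1 /\ R) = ~((Q \/ P) /\ R)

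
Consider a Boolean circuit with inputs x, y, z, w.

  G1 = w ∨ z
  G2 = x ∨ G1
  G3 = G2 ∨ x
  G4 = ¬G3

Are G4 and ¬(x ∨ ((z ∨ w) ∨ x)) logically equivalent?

Yes

G1 = w ∨ z
G2 = x ∨ G1 = x ∨ (w ∨ z)
G3 = G2 ∨ x = (x ∨ (w ∨ z)) ∨ x
G4 = ¬G3 = ¬((x ∨ (w ∨ z)) ∨ x)
At x=0, y=0, z=0, w=1: circuit gives 0, formula gives 0.
At x=0, y=0, z=0, w=0: circuit gives 1, formula gives 1.
Agrees on all 16 inputs.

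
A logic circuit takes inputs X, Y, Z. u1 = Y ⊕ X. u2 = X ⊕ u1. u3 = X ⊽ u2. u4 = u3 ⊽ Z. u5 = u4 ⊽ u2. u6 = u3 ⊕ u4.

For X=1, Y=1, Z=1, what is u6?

0

u1 = 1 ⊕ 1 = 0
u2 = 1 ⊕ 0 = 1
u3 = 1 ⊽ 1 = 0
u4 = 0 ⊽ 1 = 0
u6 = 0 ⊕ 0 = 0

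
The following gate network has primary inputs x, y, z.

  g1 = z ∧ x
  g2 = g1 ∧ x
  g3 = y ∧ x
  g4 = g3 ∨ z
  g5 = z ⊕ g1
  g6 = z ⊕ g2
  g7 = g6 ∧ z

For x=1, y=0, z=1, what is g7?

g1 = 1 ∧ 1 = 1
g2 = 1 ∧ 1 = 1
g6 = 1 ⊕ 1 = 0
g7 = 0 ∧ 1 = 0

0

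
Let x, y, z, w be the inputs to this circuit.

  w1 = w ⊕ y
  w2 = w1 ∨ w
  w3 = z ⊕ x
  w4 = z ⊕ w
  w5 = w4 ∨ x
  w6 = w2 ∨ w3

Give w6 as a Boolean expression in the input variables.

w1 = w ⊕ y
w2 = w1 ∨ w = (w ⊕ y) ∨ w
w3 = z ⊕ x
w6 = w2 ∨ w3 = ((w ⊕ y) ∨ w) ∨ (z ⊕ x)

((w ⊕ y) ∨ w) ∨ (z ⊕ x)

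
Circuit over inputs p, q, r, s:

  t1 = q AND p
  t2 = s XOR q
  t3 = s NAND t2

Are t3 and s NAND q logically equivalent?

t2 = s XOR q
t3 = s NAND t2 = s NAND (s XOR q)
At p=0, q=0, r=0, s=1: circuit gives 0, formula gives 1.

No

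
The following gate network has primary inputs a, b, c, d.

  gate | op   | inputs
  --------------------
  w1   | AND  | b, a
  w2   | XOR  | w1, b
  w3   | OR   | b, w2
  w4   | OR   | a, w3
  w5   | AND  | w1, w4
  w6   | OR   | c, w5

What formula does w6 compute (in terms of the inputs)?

w1 = b AND a
w2 = w1 XOR b = (b AND a) XOR b
w3 = b OR w2 = b OR ((b AND a) XOR b)
w4 = a OR w3 = a OR (b OR ((b AND a) XOR b))
w5 = w1 AND w4 = (b AND a) AND (a OR (b OR ((b AND a) XOR b)))
w6 = c OR w5 = c OR ((b AND a) AND (a OR (b OR ((b AND a) XOR b))))

c OR ((b AND a) AND (a OR (b OR ((b AND a) XOR b))))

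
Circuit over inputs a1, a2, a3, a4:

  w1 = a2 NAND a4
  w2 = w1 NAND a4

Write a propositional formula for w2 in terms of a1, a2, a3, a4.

w1 = a2 NAND a4
w2 = w1 NAND a4 = (a2 NAND a4) NAND a4

(a2 NAND a4) NAND a4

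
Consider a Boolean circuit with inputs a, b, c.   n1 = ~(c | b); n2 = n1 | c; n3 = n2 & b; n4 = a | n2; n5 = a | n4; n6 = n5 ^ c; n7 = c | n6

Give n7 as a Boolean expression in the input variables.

n1 = ~(c | b)
n2 = n1 | c = (~(c | b)) | c
n4 = a | n2 = a | ((~(c | b)) | c)
n5 = a | n4 = a | (a | ((~(c | b)) | c))
n6 = n5 ^ c = (a | (a | ((~(c | b)) | c))) ^ c
n7 = c | n6 = c | ((a | (a | ((~(c | b)) | c))) ^ c)

c | ((a | (a | ((~(c | b)) | c))) ^ c)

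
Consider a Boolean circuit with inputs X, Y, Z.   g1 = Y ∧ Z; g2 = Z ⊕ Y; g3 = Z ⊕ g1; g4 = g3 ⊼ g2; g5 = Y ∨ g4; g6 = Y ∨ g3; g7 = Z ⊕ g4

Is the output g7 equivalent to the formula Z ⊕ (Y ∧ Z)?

g1 = Y ∧ Z
g2 = Z ⊕ Y
g3 = Z ⊕ g1 = Z ⊕ (Y ∧ Z)
g4 = g3 ⊼ g2 = (Z ⊕ (Y ∧ Z)) ⊼ (Z ⊕ Y)
g7 = Z ⊕ g4 = Z ⊕ ((Z ⊕ (Y ∧ Z)) ⊼ (Z ⊕ Y))
At X=0, Y=0, Z=0: circuit gives 1, formula gives 0.

No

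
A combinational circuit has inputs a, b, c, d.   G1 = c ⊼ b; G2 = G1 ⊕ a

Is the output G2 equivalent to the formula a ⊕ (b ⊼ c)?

Yes

G1 = c ⊼ b
G2 = G1 ⊕ a = (c ⊼ b) ⊕ a
At a=0, b=1, c=1, d=0: circuit gives 0, formula gives 0.
At a=0, b=0, c=0, d=0: circuit gives 1, formula gives 1.
Agrees on all 16 inputs.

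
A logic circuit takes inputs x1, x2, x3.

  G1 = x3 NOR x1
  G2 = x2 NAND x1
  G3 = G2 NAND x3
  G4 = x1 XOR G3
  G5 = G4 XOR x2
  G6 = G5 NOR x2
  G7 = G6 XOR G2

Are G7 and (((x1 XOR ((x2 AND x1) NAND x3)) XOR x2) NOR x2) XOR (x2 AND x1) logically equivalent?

G2 = x2 NAND x1
G3 = G2 NAND x3 = (x2 NAND x1) NAND x3
G4 = x1 XOR G3 = x1 XOR ((x2 NAND x1) NAND x3)
G5 = G4 XOR x2 = (x1 XOR ((x2 NAND x1) NAND x3)) XOR x2
G6 = G5 NOR x2 = ((x1 XOR ((x2 NAND x1) NAND x3)) XOR x2) NOR x2
G7 = G6 XOR G2 = (((x1 XOR ((x2 NAND x1) NAND x3)) XOR x2) NOR x2) XOR (x2 NAND x1)
At x1=0, x2=0, x3=0: circuit gives 1, formula gives 0.

No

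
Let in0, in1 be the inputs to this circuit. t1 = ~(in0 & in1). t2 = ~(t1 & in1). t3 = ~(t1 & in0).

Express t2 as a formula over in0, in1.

t1 = ~(in0 & in1)
t2 = ~(t1 & in1) = ~((~(in0 & in1)) & in1)

~((~(in0 & in1)) & in1)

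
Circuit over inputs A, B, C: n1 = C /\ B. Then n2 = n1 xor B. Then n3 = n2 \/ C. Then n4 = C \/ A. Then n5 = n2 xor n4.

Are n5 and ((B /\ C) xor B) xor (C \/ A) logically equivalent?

n1 = C /\ B
n2 = n1 xor B = (C /\ B) xor B
n4 = C \/ A
n5 = n2 xor n4 = ((C /\ B) xor B) xor (C \/ A)
At A=0, B=0, C=0: circuit gives 0, formula gives 0.
At A=0, B=0, C=1: circuit gives 1, formula gives 1.
Agrees on all 8 inputs.

Yes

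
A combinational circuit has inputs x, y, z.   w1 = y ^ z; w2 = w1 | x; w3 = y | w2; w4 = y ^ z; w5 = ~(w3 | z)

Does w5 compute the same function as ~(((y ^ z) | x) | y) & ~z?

Yes

w1 = y ^ z
w2 = w1 | x = (y ^ z) | x
w3 = y | w2 = y | ((y ^ z) | x)
w5 = ~(w3 | z) = ~((y | ((y ^ z) | x)) | z)
At x=0, y=0, z=1: circuit gives 0, formula gives 0.
At x=0, y=0, z=0: circuit gives 1, formula gives 1.
Agrees on all 8 inputs.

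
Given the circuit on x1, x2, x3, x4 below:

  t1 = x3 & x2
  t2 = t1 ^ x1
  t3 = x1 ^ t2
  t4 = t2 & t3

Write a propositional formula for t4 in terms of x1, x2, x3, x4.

t1 = x3 & x2
t2 = t1 ^ x1 = (x3 & x2) ^ x1
t3 = x1 ^ t2 = x1 ^ ((x3 & x2) ^ x1)
t4 = t2 & t3 = ((x3 & x2) ^ x1) & (x1 ^ ((x3 & x2) ^ x1))

((x3 & x2) ^ x1) & (x1 ^ ((x3 & x2) ^ x1))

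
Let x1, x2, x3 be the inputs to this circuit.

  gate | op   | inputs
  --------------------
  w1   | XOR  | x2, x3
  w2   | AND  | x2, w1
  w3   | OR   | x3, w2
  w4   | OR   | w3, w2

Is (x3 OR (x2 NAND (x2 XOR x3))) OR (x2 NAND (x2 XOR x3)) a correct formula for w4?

w1 = x2 XOR x3
w2 = x2 AND w1 = x2 AND (x2 XOR x3)
w3 = x3 OR w2 = x3 OR (x2 AND (x2 XOR x3))
w4 = w3 OR w2 = (x3 OR (x2 AND (x2 XOR x3))) OR (x2 AND (x2 XOR x3))
At x1=0, x2=0, x3=0: circuit gives 0, formula gives 1.

No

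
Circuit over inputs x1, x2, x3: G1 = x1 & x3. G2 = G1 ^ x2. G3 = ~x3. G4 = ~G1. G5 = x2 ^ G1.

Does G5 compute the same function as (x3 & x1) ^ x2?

G1 = x1 & x3
G5 = x2 ^ G1 = x2 ^ (x1 & x3)
At x1=0, x2=0, x3=0: circuit gives 0, formula gives 0.
At x1=0, x2=1, x3=0: circuit gives 1, formula gives 1.
Agrees on all 8 inputs.

Yes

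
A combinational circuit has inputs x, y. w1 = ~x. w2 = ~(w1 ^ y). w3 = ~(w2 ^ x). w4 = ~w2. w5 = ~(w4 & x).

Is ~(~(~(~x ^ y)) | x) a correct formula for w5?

w1 = ~x
w2 = ~(w1 ^ y) = ~(~x ^ y)
w4 = ~w2 = ~(~(~x ^ y))
w5 = ~(w4 & x) = ~(~(~(~x ^ y)) & x)
At x=0, y=0: circuit gives 1, formula gives 0.

No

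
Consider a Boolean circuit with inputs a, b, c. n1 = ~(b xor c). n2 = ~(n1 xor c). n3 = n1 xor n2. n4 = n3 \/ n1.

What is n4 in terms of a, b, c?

((~(b xor c)) xor (~((~(b xor c)) xor c))) \/ (~(b xor c))

n1 = ~(b xor c)
n2 = ~(n1 xor c) = ~((~(b xor c)) xor c)
n3 = n1 xor n2 = (~(b xor c)) xor (~((~(b xor c)) xor c))
n4 = n3 \/ n1 = ((~(b xor c)) xor (~((~(b xor c)) xor c))) \/ (~(b xor c))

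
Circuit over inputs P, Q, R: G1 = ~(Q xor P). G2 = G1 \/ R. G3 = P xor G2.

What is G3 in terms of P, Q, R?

P xor ((~(Q xor P)) \/ R)

G1 = ~(Q xor P)
G2 = G1 \/ R = (~(Q xor P)) \/ R
G3 = P xor G2 = P xor ((~(Q xor P)) \/ R)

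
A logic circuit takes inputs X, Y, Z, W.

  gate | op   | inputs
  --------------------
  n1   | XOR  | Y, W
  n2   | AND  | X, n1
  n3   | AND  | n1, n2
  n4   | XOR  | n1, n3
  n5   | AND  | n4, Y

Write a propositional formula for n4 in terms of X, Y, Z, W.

(Y XOR W) XOR ((Y XOR W) AND (X AND (Y XOR W)))

n1 = Y XOR W
n2 = X AND n1 = X AND (Y XOR W)
n3 = n1 AND n2 = (Y XOR W) AND (X AND (Y XOR W))
n4 = n1 XOR n3 = (Y XOR W) XOR ((Y XOR W) AND (X AND (Y XOR W)))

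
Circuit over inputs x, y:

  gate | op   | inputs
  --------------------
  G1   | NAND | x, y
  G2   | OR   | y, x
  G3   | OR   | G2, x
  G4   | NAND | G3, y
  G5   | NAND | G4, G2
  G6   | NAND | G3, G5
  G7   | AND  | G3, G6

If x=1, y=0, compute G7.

1

G2 = 0 OR 1 = 1
G3 = 1 OR 1 = 1
G4 = 1 NAND 0 = 1
G5 = 1 NAND 1 = 0
G6 = 1 NAND 0 = 1
G7 = 1 AND 1 = 1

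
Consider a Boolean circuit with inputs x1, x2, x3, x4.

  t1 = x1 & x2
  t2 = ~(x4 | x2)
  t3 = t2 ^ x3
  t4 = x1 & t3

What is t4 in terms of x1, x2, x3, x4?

x1 & ((~(x4 | x2)) ^ x3)

t2 = ~(x4 | x2)
t3 = t2 ^ x3 = (~(x4 | x2)) ^ x3
t4 = x1 & t3 = x1 & ((~(x4 | x2)) ^ x3)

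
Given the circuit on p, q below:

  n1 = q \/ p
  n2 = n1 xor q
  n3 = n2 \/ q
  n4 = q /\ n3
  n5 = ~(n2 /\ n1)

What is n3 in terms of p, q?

((q \/ p) xor q) \/ q

n1 = q \/ p
n2 = n1 xor q = (q \/ p) xor q
n3 = n2 \/ q = ((q \/ p) xor q) \/ q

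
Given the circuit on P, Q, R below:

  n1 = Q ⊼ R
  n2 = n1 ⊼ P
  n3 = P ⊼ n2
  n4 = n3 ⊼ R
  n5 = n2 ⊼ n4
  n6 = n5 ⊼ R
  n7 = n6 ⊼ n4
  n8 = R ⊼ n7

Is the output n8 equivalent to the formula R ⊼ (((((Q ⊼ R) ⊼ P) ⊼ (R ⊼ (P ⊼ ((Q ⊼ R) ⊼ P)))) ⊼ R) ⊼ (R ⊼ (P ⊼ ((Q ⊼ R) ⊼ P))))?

Yes

n1 = Q ⊼ R
n2 = n1 ⊼ P = (Q ⊼ R) ⊼ P
n3 = P ⊼ n2 = P ⊼ ((Q ⊼ R) ⊼ P)
n4 = n3 ⊼ R = (P ⊼ ((Q ⊼ R) ⊼ P)) ⊼ R
n5 = n2 ⊼ n4 = ((Q ⊼ R) ⊼ P) ⊼ ((P ⊼ ((Q ⊼ R) ⊼ P)) ⊼ R)
n6 = n5 ⊼ R = (((Q ⊼ R) ⊼ P) ⊼ ((P ⊼ ((Q ⊼ R) ⊼ P)) ⊼ R)) ⊼ R
n7 = n6 ⊼ n4 = ((((Q ⊼ R) ⊼ P) ⊼ ((P ⊼ ((Q ⊼ R) ⊼ P)) ⊼ R)) ⊼ R) ⊼ ((P ⊼ ((Q ⊼ R) ⊼ P)) ⊼ R)
n8 = R ⊼ n7 = R ⊼ (((((Q ⊼ R) ⊼ P) ⊼ ((P ⊼ ((Q ⊼ R) ⊼ P)) ⊼ R)) ⊼ R) ⊼ ((P ⊼ ((Q ⊼ R) ⊼ P)) ⊼ R))
At P=0, Q=0, R=1: circuit gives 0, formula gives 0.
At P=0, Q=0, R=0: circuit gives 1, formula gives 1.
Agrees on all 8 inputs.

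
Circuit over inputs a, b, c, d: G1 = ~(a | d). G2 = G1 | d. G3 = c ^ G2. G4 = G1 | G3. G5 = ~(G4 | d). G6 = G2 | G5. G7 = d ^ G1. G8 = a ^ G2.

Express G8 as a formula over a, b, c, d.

G1 = ~(a | d)
G2 = G1 | d = (~(a | d)) | d
G8 = a ^ G2 = a ^ ((~(a | d)) | d)

a ^ ((~(a | d)) | d)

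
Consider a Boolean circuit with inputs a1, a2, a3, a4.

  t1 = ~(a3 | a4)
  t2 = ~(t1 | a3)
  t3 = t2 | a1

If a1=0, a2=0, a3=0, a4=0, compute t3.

t1 = ~(0 | 0) = 1
t2 = ~(1 | 0) = 0
t3 = 0 | 0 = 0

0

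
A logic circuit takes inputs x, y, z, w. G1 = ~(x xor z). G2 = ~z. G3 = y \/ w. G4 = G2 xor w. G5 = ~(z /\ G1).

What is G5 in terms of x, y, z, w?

~(z /\ (~(x xor z)))

G1 = ~(x xor z)
G5 = ~(z /\ G1) = ~(z /\ (~(x xor z)))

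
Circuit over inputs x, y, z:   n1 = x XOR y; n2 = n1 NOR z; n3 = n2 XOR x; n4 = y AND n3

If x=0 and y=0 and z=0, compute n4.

0

n1 = 0 XOR 0 = 0
n2 = 0 NOR 0 = 1
n3 = 1 XOR 0 = 1
n4 = 0 AND 1 = 0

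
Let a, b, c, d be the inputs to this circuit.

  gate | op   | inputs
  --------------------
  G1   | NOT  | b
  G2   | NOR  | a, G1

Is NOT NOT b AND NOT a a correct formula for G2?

G1 = NOT b
G2 = a NOR G1 = a NOR NOT b
At a=0, b=0, c=0, d=0: circuit gives 0, formula gives 0.
At a=0, b=1, c=0, d=0: circuit gives 1, formula gives 1.
Agrees on all 16 inputs.

Yes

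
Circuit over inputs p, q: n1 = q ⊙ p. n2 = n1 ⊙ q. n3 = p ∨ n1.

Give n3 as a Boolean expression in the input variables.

p ∨ (q ⊙ p)

n1 = q ⊙ p
n3 = p ∨ n1 = p ∨ (q ⊙ p)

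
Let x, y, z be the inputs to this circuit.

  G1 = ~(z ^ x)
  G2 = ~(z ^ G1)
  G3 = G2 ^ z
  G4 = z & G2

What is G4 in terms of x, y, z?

G1 = ~(z ^ x)
G2 = ~(z ^ G1) = ~(z ^ (~(z ^ x)))
G4 = z & G2 = z & (~(z ^ (~(z ^ x))))

z & (~(z ^ (~(z ^ x))))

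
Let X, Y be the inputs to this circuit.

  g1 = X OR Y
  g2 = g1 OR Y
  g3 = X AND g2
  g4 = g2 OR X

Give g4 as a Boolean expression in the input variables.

g1 = X OR Y
g2 = g1 OR Y = (X OR Y) OR Y
g4 = g2 OR X = ((X OR Y) OR Y) OR X

((X OR Y) OR Y) OR X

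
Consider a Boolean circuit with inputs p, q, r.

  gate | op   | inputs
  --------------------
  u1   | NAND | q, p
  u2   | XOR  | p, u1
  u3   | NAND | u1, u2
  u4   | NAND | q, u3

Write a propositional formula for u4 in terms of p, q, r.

q NAND ((q NAND p) NAND (p XOR (q NAND p)))

u1 = q NAND p
u2 = p XOR u1 = p XOR (q NAND p)
u3 = u1 NAND u2 = (q NAND p) NAND (p XOR (q NAND p))
u4 = q NAND u3 = q NAND ((q NAND p) NAND (p XOR (q NAND p)))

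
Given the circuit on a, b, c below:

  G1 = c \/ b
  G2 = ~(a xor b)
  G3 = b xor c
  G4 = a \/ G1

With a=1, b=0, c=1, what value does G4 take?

1

G1 = 1 \/ 0 = 1
G4 = 1 \/ 1 = 1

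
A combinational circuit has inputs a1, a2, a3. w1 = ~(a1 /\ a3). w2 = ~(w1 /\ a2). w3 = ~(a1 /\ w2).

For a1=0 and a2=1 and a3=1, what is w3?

1

w1 = ~(0 /\ 1) = 1
w2 = ~(1 /\ 1) = 0
w3 = ~(0 /\ 0) = 1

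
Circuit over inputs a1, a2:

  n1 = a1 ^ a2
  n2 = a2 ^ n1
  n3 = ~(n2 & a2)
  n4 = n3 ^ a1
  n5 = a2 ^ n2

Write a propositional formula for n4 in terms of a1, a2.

(~((a2 ^ (a1 ^ a2)) & a2)) ^ a1

n1 = a1 ^ a2
n2 = a2 ^ n1 = a2 ^ (a1 ^ a2)
n3 = ~(n2 & a2) = ~((a2 ^ (a1 ^ a2)) & a2)
n4 = n3 ^ a1 = (~((a2 ^ (a1 ^ a2)) & a2)) ^ a1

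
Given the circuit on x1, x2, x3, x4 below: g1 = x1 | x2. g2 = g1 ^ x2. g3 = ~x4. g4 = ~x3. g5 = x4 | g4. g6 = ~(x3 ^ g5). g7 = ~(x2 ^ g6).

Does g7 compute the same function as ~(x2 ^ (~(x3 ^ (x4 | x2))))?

g4 = ~x3
g5 = x4 | g4 = x4 | ~x3
g6 = ~(x3 ^ g5) = ~(x3 ^ (x4 | ~x3))
g7 = ~(x2 ^ g6) = ~(x2 ^ (~(x3 ^ (x4 | ~x3))))
At x1=0, x2=0, x3=0, x4=0: circuit gives 1, formula gives 0.

No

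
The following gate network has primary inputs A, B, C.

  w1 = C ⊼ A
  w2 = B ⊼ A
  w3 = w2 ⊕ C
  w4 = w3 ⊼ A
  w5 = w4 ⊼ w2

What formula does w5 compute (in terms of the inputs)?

(((B ⊼ A) ⊕ C) ⊼ A) ⊼ (B ⊼ A)

w2 = B ⊼ A
w3 = w2 ⊕ C = (B ⊼ A) ⊕ C
w4 = w3 ⊼ A = ((B ⊼ A) ⊕ C) ⊼ A
w5 = w4 ⊼ w2 = (((B ⊼ A) ⊕ C) ⊼ A) ⊼ (B ⊼ A)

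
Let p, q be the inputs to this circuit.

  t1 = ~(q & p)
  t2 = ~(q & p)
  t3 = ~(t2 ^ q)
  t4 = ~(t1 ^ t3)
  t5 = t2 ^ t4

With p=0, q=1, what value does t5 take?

0

t1 = ~(1 & 0) = 1
t2 = ~(1 & 0) = 1
t3 = ~(1 ^ 1) = 1
t4 = ~(1 ^ 1) = 1
t5 = 1 ^ 1 = 0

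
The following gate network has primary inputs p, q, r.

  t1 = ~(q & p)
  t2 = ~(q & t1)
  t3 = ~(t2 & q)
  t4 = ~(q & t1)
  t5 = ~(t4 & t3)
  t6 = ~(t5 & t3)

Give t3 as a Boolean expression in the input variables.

~((~(q & (~(q & p)))) & q)

t1 = ~(q & p)
t2 = ~(q & t1) = ~(q & (~(q & p)))
t3 = ~(t2 & q) = ~((~(q & (~(q & p)))) & q)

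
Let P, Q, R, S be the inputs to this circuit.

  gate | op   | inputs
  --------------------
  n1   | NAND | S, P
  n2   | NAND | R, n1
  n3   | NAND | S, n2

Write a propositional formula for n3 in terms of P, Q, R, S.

n1 = S NAND P
n2 = R NAND n1 = R NAND (S NAND P)
n3 = S NAND n2 = S NAND (R NAND (S NAND P))

S NAND (R NAND (S NAND P))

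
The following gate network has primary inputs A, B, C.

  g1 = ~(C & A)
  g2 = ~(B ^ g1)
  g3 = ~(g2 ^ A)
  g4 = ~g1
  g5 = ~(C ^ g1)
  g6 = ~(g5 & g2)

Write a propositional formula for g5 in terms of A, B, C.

~(C ^ (~(C & A)))

g1 = ~(C & A)
g5 = ~(C ^ g1) = ~(C ^ (~(C & A)))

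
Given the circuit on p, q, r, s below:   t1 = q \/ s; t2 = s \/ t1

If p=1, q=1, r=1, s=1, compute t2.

1

t1 = 1 \/ 1 = 1
t2 = 1 \/ 1 = 1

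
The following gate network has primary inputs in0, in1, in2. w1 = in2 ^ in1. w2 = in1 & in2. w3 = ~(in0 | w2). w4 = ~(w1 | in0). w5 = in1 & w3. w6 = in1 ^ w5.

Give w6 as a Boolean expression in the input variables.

in1 ^ (in1 & (~(in0 | (in1 & in2))))

w2 = in1 & in2
w3 = ~(in0 | w2) = ~(in0 | (in1 & in2))
w5 = in1 & w3 = in1 & (~(in0 | (in1 & in2)))
w6 = in1 ^ w5 = in1 ^ (in1 & (~(in0 | (in1 & in2))))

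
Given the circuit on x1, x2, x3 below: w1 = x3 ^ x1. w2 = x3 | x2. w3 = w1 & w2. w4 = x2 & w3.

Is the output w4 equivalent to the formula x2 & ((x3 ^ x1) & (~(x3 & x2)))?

w1 = x3 ^ x1
w2 = x3 | x2
w3 = w1 & w2 = (x3 ^ x1) & (x3 | x2)
w4 = x2 & w3 = x2 & ((x3 ^ x1) & (x3 | x2))
At x1=0, x2=1, x3=1: circuit gives 1, formula gives 0.

No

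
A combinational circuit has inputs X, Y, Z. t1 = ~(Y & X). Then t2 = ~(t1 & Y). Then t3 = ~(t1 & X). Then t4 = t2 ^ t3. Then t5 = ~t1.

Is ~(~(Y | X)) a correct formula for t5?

t1 = ~(Y & X)
t5 = ~t1 = ~(~(Y & X))
At X=0, Y=1, Z=0: circuit gives 0, formula gives 1.

No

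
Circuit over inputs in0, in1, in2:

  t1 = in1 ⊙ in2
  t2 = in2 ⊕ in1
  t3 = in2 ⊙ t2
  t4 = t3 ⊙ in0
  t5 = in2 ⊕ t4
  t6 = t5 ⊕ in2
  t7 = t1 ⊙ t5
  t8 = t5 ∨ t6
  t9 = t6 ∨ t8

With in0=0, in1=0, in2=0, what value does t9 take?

t2 = 0 ⊕ 0 = 0
t3 = 0 ⊙ 0 = 1
t4 = 1 ⊙ 0 = 0
t5 = 0 ⊕ 0 = 0
t6 = 0 ⊕ 0 = 0
t8 = 0 ∨ 0 = 0
t9 = 0 ∨ 0 = 0

0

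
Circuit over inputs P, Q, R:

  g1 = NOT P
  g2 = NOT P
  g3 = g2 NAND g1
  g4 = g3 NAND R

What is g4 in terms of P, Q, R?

(NOT P NAND NOT P) NAND R

g1 = NOT P
g2 = NOT P
g3 = g2 NAND g1 = NOT P NAND NOT P
g4 = g3 NAND R = (NOT P NAND NOT P) NAND R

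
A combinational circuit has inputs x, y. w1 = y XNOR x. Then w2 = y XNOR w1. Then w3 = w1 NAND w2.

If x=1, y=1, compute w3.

0

w1 = 1 XNOR 1 = 1
w2 = 1 XNOR 1 = 1
w3 = 1 NAND 1 = 0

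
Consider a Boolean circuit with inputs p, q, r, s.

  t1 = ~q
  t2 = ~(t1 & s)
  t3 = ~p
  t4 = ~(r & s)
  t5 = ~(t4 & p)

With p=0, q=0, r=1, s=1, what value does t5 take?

t4 = ~(1 & 1) = 0
t5 = ~(0 & 0) = 1

1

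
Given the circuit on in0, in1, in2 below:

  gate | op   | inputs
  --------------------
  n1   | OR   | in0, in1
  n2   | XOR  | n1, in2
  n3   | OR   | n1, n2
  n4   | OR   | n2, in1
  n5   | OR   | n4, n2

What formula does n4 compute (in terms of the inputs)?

n1 = in0 OR in1
n2 = n1 XOR in2 = (in0 OR in1) XOR in2
n4 = n2 OR in1 = ((in0 OR in1) XOR in2) OR in1

((in0 OR in1) XOR in2) OR in1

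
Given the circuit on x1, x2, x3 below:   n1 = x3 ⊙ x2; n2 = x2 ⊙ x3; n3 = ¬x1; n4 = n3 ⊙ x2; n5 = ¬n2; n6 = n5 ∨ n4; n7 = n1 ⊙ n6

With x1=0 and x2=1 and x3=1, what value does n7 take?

1

n1 = 1 ⊙ 1 = 1
n2 = 1 ⊙ 1 = 1
n3 = ¬0 = 1
n4 = 1 ⊙ 1 = 1
n5 = ¬1 = 0
n6 = 0 ∨ 1 = 1
n7 = 1 ⊙ 1 = 1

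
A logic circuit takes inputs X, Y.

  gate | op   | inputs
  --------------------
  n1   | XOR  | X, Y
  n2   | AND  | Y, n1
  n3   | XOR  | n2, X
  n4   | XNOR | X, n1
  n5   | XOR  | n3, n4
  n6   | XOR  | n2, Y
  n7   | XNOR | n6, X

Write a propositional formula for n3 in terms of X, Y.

(Y AND (X XOR Y)) XOR X

n1 = X XOR Y
n2 = Y AND n1 = Y AND (X XOR Y)
n3 = n2 XOR X = (Y AND (X XOR Y)) XOR X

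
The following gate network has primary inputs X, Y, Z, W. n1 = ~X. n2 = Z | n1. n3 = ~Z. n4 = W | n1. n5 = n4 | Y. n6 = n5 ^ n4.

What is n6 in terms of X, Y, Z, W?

n1 = ~X
n4 = W | n1 = W | ~X
n5 = n4 | Y = (W | ~X) | Y
n6 = n5 ^ n4 = ((W | ~X) | Y) ^ (W | ~X)

((W | ~X) | Y) ^ (W | ~X)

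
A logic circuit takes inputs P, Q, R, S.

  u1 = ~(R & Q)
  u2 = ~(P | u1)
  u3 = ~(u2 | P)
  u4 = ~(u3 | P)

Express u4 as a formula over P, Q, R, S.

~((~((~(P | (~(R & Q)))) | P)) | P)

u1 = ~(R & Q)
u2 = ~(P | u1) = ~(P | (~(R & Q)))
u3 = ~(u2 | P) = ~((~(P | (~(R & Q)))) | P)
u4 = ~(u3 | P) = ~((~((~(P | (~(R & Q)))) | P)) | P)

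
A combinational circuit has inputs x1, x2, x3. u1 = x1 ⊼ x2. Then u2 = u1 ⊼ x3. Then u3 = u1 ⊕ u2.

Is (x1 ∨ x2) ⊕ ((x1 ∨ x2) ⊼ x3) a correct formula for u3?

u1 = x1 ⊼ x2
u2 = u1 ⊼ x3 = (x1 ⊼ x2) ⊼ x3
u3 = u1 ⊕ u2 = (x1 ⊼ x2) ⊕ ((x1 ⊼ x2) ⊼ x3)
At x1=0, x2=0, x3=0: circuit gives 0, formula gives 1.

No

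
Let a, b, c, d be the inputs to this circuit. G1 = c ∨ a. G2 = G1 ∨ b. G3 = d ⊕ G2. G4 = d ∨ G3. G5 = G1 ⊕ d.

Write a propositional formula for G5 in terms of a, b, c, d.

(c ∨ a) ⊕ d

G1 = c ∨ a
G5 = G1 ⊕ d = (c ∨ a) ⊕ d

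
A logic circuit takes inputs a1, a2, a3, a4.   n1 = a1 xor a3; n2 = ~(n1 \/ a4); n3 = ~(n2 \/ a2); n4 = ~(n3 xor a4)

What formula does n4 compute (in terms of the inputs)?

n1 = a1 xor a3
n2 = ~(n1 \/ a4) = ~((a1 xor a3) \/ a4)
n3 = ~(n2 \/ a2) = ~((~((a1 xor a3) \/ a4)) \/ a2)
n4 = ~(n3 xor a4) = ~((~((~((a1 xor a3) \/ a4)) \/ a2)) xor a4)

~((~((~((a1 xor a3) \/ a4)) \/ a2)) xor a4)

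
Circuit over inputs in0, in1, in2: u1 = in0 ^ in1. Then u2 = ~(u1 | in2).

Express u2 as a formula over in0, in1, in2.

~((in0 ^ in1) | in2)

u1 = in0 ^ in1
u2 = ~(u1 | in2) = ~((in0 ^ in1) | in2)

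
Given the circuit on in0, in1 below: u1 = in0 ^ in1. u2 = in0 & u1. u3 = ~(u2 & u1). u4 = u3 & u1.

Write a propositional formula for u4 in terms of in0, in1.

(~((in0 & (in0 ^ in1)) & (in0 ^ in1))) & (in0 ^ in1)

u1 = in0 ^ in1
u2 = in0 & u1 = in0 & (in0 ^ in1)
u3 = ~(u2 & u1) = ~((in0 & (in0 ^ in1)) & (in0 ^ in1))
u4 = u3 & u1 = (~((in0 & (in0 ^ in1)) & (in0 ^ in1))) & (in0 ^ in1)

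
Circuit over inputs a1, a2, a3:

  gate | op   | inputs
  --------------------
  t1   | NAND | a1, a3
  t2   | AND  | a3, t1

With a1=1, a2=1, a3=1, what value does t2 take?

0

t1 = 1 NAND 1 = 0
t2 = 1 AND 0 = 0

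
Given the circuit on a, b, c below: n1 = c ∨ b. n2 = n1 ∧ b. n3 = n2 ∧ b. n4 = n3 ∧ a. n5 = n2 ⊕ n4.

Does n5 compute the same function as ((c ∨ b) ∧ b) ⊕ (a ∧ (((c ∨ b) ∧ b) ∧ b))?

Yes

n1 = c ∨ b
n2 = n1 ∧ b = (c ∨ b) ∧ b
n3 = n2 ∧ b = ((c ∨ b) ∧ b) ∧ b
n4 = n3 ∧ a = (((c ∨ b) ∧ b) ∧ b) ∧ a
n5 = n2 ⊕ n4 = ((c ∨ b) ∧ b) ⊕ ((((c ∨ b) ∧ b) ∧ b) ∧ a)
At a=0, b=0, c=0: circuit gives 0, formula gives 0.
At a=0, b=1, c=0: circuit gives 1, formula gives 1.
Agrees on all 8 inputs.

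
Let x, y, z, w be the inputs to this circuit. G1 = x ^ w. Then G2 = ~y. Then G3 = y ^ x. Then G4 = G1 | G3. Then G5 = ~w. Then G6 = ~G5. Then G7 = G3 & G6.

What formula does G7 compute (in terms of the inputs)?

(y ^ x) & ~~w

G3 = y ^ x
G5 = ~w
G6 = ~G5 = ~~w
G7 = G3 & G6 = (y ^ x) & ~~w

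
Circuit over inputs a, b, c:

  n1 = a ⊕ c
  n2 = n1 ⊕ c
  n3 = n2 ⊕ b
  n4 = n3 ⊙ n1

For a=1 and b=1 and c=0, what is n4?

0

n1 = 1 ⊕ 0 = 1
n2 = 1 ⊕ 0 = 1
n3 = 1 ⊕ 1 = 0
n4 = 0 ⊙ 1 = 0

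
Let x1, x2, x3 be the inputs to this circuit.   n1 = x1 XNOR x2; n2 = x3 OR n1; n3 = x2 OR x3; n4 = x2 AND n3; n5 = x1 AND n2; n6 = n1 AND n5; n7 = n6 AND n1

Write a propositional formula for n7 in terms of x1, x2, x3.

((x1 XNOR x2) AND (x1 AND (x3 OR (x1 XNOR x2)))) AND (x1 XNOR x2)

n1 = x1 XNOR x2
n2 = x3 OR n1 = x3 OR (x1 XNOR x2)
n5 = x1 AND n2 = x1 AND (x3 OR (x1 XNOR x2))
n6 = n1 AND n5 = (x1 XNOR x2) AND (x1 AND (x3 OR (x1 XNOR x2)))
n7 = n6 AND n1 = ((x1 XNOR x2) AND (x1 AND (x3 OR (x1 XNOR x2)))) AND (x1 XNOR x2)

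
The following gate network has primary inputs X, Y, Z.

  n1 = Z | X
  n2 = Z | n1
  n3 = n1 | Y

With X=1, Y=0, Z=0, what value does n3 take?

n1 = 0 | 1 = 1
n3 = 1 | 0 = 1

1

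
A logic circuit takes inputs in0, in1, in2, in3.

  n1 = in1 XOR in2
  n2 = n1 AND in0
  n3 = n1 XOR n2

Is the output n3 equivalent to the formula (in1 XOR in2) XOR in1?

No

n1 = in1 XOR in2
n2 = n1 AND in0 = (in1 XOR in2) AND in0
n3 = n1 XOR n2 = (in1 XOR in2) XOR ((in1 XOR in2) AND in0)
At in0=0, in1=1, in2=0, in3=0: circuit gives 1, formula gives 0.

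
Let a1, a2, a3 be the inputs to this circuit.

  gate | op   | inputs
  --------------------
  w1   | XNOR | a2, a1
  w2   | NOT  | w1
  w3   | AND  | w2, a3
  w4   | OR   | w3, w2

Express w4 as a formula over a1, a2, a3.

(NOT (a2 XNOR a1) AND a3) OR NOT (a2 XNOR a1)

w1 = a2 XNOR a1
w2 = NOT w1 = NOT (a2 XNOR a1)
w3 = w2 AND a3 = NOT (a2 XNOR a1) AND a3
w4 = w3 OR w2 = (NOT (a2 XNOR a1) AND a3) OR NOT (a2 XNOR a1)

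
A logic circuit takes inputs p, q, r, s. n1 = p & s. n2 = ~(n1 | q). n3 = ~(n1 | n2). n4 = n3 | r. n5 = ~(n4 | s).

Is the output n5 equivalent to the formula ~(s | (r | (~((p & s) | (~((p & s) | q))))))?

Yes

n1 = p & s
n2 = ~(n1 | q) = ~((p & s) | q)
n3 = ~(n1 | n2) = ~((p & s) | (~((p & s) | q)))
n4 = n3 | r = (~((p & s) | (~((p & s) | q)))) | r
n5 = ~(n4 | s) = ~(((~((p & s) | (~((p & s) | q)))) | r) | s)
At p=0, q=0, r=0, s=1: circuit gives 0, formula gives 0.
At p=0, q=0, r=0, s=0: circuit gives 1, formula gives 1.
Agrees on all 16 inputs.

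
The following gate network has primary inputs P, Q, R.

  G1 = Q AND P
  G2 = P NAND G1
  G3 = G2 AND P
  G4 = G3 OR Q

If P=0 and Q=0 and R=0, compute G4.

0

G1 = 0 AND 0 = 0
G2 = 0 NAND 0 = 1
G3 = 1 AND 0 = 0
G4 = 0 OR 0 = 0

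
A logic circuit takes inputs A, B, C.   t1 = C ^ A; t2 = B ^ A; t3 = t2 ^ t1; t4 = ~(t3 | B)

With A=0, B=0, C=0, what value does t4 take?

t1 = 0 ^ 0 = 0
t2 = 0 ^ 0 = 0
t3 = 0 ^ 0 = 0
t4 = ~(0 | 0) = 1

1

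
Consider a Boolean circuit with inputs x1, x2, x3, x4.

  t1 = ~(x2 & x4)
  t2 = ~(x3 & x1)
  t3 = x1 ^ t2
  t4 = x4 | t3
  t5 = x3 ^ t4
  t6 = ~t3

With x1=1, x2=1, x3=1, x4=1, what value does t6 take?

t2 = ~(1 & 1) = 0
t3 = 1 ^ 0 = 1
t6 = ~1 = 0

0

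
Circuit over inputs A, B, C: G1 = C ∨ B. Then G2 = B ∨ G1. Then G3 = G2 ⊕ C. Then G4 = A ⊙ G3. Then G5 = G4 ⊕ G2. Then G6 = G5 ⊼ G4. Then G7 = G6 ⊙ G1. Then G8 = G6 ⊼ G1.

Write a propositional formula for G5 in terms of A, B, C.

G1 = C ∨ B
G2 = B ∨ G1 = B ∨ (C ∨ B)
G3 = G2 ⊕ C = (B ∨ (C ∨ B)) ⊕ C
G4 = A ⊙ G3 = A ⊙ ((B ∨ (C ∨ B)) ⊕ C)
G5 = G4 ⊕ G2 = (A ⊙ ((B ∨ (C ∨ B)) ⊕ C)) ⊕ (B ∨ (C ∨ B))

(A ⊙ ((B ∨ (C ∨ B)) ⊕ C)) ⊕ (B ∨ (C ∨ B))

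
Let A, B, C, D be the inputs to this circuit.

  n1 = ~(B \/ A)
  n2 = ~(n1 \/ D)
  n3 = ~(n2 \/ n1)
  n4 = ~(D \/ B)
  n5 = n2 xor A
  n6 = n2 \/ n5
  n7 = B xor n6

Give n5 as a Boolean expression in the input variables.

(~((~(B \/ A)) \/ D)) xor A

n1 = ~(B \/ A)
n2 = ~(n1 \/ D) = ~((~(B \/ A)) \/ D)
n5 = n2 xor A = (~((~(B \/ A)) \/ D)) xor A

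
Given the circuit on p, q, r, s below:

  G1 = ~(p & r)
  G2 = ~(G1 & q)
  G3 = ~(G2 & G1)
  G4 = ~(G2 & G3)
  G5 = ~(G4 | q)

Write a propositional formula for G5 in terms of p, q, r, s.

G1 = ~(p & r)
G2 = ~(G1 & q) = ~((~(p & r)) & q)
G3 = ~(G2 & G1) = ~((~((~(p & r)) & q)) & (~(p & r)))
G4 = ~(G2 & G3) = ~((~((~(p & r)) & q)) & (~((~((~(p & r)) & q)) & (~(p & r)))))
G5 = ~(G4 | q) = ~((~((~((~(p & r)) & q)) & (~((~((~(p & r)) & q)) & (~(p & r)))))) | q)

~((~((~((~(p & r)) & q)) & (~((~((~(p & r)) & q)) & (~(p & r)))))) | q)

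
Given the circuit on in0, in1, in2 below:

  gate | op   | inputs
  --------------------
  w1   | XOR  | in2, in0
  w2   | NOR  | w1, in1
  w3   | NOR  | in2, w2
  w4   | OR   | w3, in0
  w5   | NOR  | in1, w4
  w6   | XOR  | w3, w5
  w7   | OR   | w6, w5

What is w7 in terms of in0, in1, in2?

((in2 NOR ((in2 XOR in0) NOR in1)) XOR (in1 NOR ((in2 NOR ((in2 XOR in0) NOR in1)) OR in0))) OR (in1 NOR ((in2 NOR ((in2 XOR in0) NOR in1)) OR in0))

w1 = in2 XOR in0
w2 = w1 NOR in1 = (in2 XOR in0) NOR in1
w3 = in2 NOR w2 = in2 NOR ((in2 XOR in0) NOR in1)
w4 = w3 OR in0 = (in2 NOR ((in2 XOR in0) NOR in1)) OR in0
w5 = in1 NOR w4 = in1 NOR ((in2 NOR ((in2 XOR in0) NOR in1)) OR in0)
w6 = w3 XOR w5 = (in2 NOR ((in2 XOR in0) NOR in1)) XOR (in1 NOR ((in2 NOR ((in2 XOR in0) NOR in1)) OR in0))
w7 = w6 OR w5 = ((in2 NOR ((in2 XOR in0) NOR in1)) XOR (in1 NOR ((in2 NOR ((in2 XOR in0) NOR in1)) OR in0))) OR (in1 NOR ((in2 NOR ((in2 XOR in0) NOR in1)) OR in0))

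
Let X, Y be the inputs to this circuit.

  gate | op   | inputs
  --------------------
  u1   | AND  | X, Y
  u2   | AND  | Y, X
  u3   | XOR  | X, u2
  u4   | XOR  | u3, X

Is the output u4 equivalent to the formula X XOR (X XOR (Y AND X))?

Yes

u2 = Y AND X
u3 = X XOR u2 = X XOR (Y AND X)
u4 = u3 XOR X = (X XOR (Y AND X)) XOR X
At X=0, Y=0: circuit gives 0, formula gives 0.
At X=1, Y=1: circuit gives 1, formula gives 1.
Agrees on all 4 inputs.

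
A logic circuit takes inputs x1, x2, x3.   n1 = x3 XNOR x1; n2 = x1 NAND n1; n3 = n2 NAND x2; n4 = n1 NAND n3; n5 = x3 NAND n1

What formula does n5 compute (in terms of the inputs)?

n1 = x3 XNOR x1
n5 = x3 NAND n1 = x3 NAND (x3 XNOR x1)

x3 NAND (x3 XNOR x1)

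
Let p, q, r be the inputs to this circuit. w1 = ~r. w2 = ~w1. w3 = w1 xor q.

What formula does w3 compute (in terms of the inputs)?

w1 = ~r
w3 = w1 xor q = ~r xor q

~r xor q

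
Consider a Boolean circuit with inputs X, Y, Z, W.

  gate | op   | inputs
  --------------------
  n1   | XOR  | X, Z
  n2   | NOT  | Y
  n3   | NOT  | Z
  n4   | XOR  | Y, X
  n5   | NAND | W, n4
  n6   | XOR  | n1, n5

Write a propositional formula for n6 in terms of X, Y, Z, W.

n1 = X XOR Z
n4 = Y XOR X
n5 = W NAND n4 = W NAND (Y XOR X)
n6 = n1 XOR n5 = (X XOR Z) XOR (W NAND (Y XOR X))

(X XOR Z) XOR (W NAND (Y XOR X))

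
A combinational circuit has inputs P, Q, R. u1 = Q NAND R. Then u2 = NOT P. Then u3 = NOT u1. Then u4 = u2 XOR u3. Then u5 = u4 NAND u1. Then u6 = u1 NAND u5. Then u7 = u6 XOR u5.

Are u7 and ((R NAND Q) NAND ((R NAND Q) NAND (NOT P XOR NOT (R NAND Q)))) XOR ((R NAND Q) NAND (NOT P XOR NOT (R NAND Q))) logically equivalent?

u1 = Q NAND R
u2 = NOT P
u3 = NOT u1 = NOT (Q NAND R)
u4 = u2 XOR u3 = NOT P XOR NOT (Q NAND R)
u5 = u4 NAND u1 = (NOT P XOR NOT (Q NAND R)) NAND (Q NAND R)
u6 = u1 NAND u5 = (Q NAND R) NAND ((NOT P XOR NOT (Q NAND R)) NAND (Q NAND R))
u7 = u6 XOR u5 = ((Q NAND R) NAND ((NOT P XOR NOT (Q NAND R)) NAND (Q NAND R))) XOR ((NOT P XOR NOT (Q NAND R)) NAND (Q NAND R))
At P=0, Q=1, R=1: circuit gives 0, formula gives 0.
At P=0, Q=0, R=0: circuit gives 1, formula gives 1.
Agrees on all 8 inputs.

Yes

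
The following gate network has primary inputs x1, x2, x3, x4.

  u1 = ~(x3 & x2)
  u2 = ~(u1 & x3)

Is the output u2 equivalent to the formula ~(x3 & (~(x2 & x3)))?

u1 = ~(x3 & x2)
u2 = ~(u1 & x3) = ~((~(x3 & x2)) & x3)
At x1=0, x2=0, x3=1, x4=0: circuit gives 0, formula gives 0.
At x1=0, x2=0, x3=0, x4=0: circuit gives 1, formula gives 1.
Agrees on all 16 inputs.

Yes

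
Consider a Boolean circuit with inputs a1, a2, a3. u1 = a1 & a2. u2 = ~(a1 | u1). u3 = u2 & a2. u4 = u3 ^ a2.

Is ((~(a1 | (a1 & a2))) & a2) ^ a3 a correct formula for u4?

u1 = a1 & a2
u2 = ~(a1 | u1) = ~(a1 | (a1 & a2))
u3 = u2 & a2 = (~(a1 | (a1 & a2))) & a2
u4 = u3 ^ a2 = ((~(a1 | (a1 & a2))) & a2) ^ a2
At a1=0, a2=0, a3=1: circuit gives 0, formula gives 1.

No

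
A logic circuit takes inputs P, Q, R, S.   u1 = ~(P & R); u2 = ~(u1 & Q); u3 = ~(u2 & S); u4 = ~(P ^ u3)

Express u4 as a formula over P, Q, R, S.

u1 = ~(P & R)
u2 = ~(u1 & Q) = ~((~(P & R)) & Q)
u3 = ~(u2 & S) = ~((~((~(P & R)) & Q)) & S)
u4 = ~(P ^ u3) = ~(P ^ (~((~((~(P & R)) & Q)) & S)))

~(P ^ (~((~((~(P & R)) & Q)) & S)))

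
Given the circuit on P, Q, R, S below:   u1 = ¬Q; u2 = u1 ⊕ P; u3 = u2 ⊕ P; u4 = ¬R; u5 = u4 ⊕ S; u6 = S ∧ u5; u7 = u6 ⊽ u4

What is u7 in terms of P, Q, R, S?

(S ∧ (¬R ⊕ S)) ⊽ ¬R

u4 = ¬R
u5 = u4 ⊕ S = ¬R ⊕ S
u6 = S ∧ u5 = S ∧ (¬R ⊕ S)
u7 = u6 ⊽ u4 = (S ∧ (¬R ⊕ S)) ⊽ ¬R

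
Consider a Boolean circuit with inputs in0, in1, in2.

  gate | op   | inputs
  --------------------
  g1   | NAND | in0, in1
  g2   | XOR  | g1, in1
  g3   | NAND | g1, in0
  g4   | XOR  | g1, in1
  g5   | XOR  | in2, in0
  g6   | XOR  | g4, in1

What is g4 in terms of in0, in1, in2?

(in0 NAND in1) XOR in1

g1 = in0 NAND in1
g4 = g1 XOR in1 = (in0 NAND in1) XOR in1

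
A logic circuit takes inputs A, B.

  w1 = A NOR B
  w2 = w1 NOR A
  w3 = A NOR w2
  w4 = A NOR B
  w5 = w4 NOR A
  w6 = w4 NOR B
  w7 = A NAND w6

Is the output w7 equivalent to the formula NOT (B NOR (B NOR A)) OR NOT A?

w4 = A NOR B
w6 = w4 NOR B = (A NOR B) NOR B
w7 = A NAND w6 = A NAND ((A NOR B) NOR B)
At A=1, B=0: circuit gives 0, formula gives 0.
At A=0, B=0: circuit gives 1, formula gives 1.
Agrees on all 4 inputs.

Yes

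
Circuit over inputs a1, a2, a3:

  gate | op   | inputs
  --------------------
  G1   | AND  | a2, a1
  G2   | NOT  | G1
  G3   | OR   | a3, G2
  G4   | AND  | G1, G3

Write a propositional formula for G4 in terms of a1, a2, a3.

(a2 AND a1) AND (a3 OR NOT (a2 AND a1))

G1 = a2 AND a1
G2 = NOT G1 = NOT (a2 AND a1)
G3 = a3 OR G2 = a3 OR NOT (a2 AND a1)
G4 = G1 AND G3 = (a2 AND a1) AND (a3 OR NOT (a2 AND a1))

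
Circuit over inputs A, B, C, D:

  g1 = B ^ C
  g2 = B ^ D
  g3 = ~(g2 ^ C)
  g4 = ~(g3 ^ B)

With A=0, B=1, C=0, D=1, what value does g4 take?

1

g2 = 1 ^ 1 = 0
g3 = ~(0 ^ 0) = 1
g4 = ~(1 ^ 1) = 1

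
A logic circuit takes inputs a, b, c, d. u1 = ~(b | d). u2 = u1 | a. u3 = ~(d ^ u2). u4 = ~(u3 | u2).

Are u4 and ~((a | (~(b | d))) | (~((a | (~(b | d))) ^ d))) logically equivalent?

u1 = ~(b | d)
u2 = u1 | a = (~(b | d)) | a
u3 = ~(d ^ u2) = ~(d ^ ((~(b | d)) | a))
u4 = ~(u3 | u2) = ~((~(d ^ ((~(b | d)) | a))) | ((~(b | d)) | a))
At a=0, b=0, c=0, d=0: circuit gives 0, formula gives 0.
At a=0, b=0, c=0, d=1: circuit gives 1, formula gives 1.
Agrees on all 16 inputs.

Yes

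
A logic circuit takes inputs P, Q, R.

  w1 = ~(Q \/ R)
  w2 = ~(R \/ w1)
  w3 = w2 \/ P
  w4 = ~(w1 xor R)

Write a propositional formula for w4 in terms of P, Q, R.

w1 = ~(Q \/ R)
w4 = ~(w1 xor R) = ~((~(Q \/ R)) xor R)

~((~(Q \/ R)) xor R)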